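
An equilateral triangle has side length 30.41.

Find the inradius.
r = Area/s with s the semi-perimeter.
Area = (√3/4)·30.41² = (√3/4)·924.7681 ≈ 0.433013·924.7681 ≈ 400.436
s = 3·30.41/2 = 45.615
r ≈ 400.436/45.615 ≈ 8.77861
(Equivalently r = side/(2√3) = 30.41/3.4641 ≈ 8.77861.)

r = 8.779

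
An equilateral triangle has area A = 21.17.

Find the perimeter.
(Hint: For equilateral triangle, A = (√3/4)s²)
A = (√3/4)s²  ⇒  s² = 4A/√3 = 4·21.17/√3 = 84.68/1.73205 ≈ 48.89
s ≈ √48.89 ≈ 6.99214
Perimeter = 3s ≈ 3·6.99214 ≈ 20.9764

Perimeter = 20.98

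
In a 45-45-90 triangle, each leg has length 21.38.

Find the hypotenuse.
In a 45-45-90 triangle the sides are in ratio 1 : 1 : √2, so hypotenuse = leg·√2.
Hypotenuse = 21.38·√2 ≈ 21.38·1.41421 ≈ 30.2359

Hypotenuse = 21.38√2 = 30.24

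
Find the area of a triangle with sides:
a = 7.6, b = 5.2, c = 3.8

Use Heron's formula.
s = (7.6 + 5.2 + 3.8)/2 = 16.6/2 = 8.3
s − a = 0.7, s − b = 3.1, s − c = 4.5
s(s−a)(s−b)(s−c) = 8.3·0.7·3.1·4.5 ≈ 81.0495
Area = √81.0495 ≈ 9.00275

Area = 9.003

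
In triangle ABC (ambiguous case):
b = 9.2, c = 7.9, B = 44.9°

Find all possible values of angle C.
b/sin(B) = c/sin(C)  ⇒  sin(C) = c·sin(B)/b = 7.9·sin(44.9°)/9.2
sin(44.9°) ≈ 0.705872
sin(C) ≈ 7.9·0.705872/9.2 ≈ 5.57639/9.2 ≈ 0.606129
Candidate 1: C₁ = arcsin(0.606129) ≈ 37.3101°  →  A = 180° − 44.9° − 37.3101° ≈ 97.7899° > 0, valid
Candidate 2: C₂ = 180° − C₁ ≈ 142.69°  →  A = 180° − 44.9° − 142.69° ≈ -7.5899° ≤ 0, not a valid triangle

C = 37.31° (one solution)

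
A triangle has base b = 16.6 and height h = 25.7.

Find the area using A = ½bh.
A = ½·b·h = ½·16.6·25.7 = ½·426.62 = 213.31

Area = 213.31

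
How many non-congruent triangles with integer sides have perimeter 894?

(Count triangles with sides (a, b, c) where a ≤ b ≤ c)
Let a ≤ b ≤ c with a + b + c = 894. The only binding inequality is a + b > c, i.e. 894 − c > c, so c < 894/2; and c ≥ 894/3 since c is the largest side.
So 298 ≤ c ≤ 446. For each c, b runs from ⌈(894 − c)/2⌉ up to c (then a = 894 − b − c satisfies 1 ≤ a ≤ b automatically), giving c − ⌈(894 − c)/2⌉ + 1 choices.
Summing over c: 1 + 2 + 4 + 5 + … + 221 + 223  (149 terms, c = 298, …, 446) = 16651
Check (closed form: nearest integer to p²/48 for even p, (p+3)²/48 for odd p): 894²/48 = 799236/48 ≈ 16650.75 → 16651

16651 triangles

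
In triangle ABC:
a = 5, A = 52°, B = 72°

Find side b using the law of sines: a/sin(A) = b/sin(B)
a/sin(A) = b/sin(B)  ⇒  b = a·sin(B)/sin(A) = 5·sin(72°)/sin(52°)
sin(72°) ≈ 0.951057, sin(52°) ≈ 0.788011
b ≈ 5·0.951057/0.788011 ≈ 4.75528/0.788011 ≈ 6.03454

b = 6.035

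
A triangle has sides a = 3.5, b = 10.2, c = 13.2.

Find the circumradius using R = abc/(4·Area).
First find the area with Heron's formula.
s = (3.5 + 10.2 + 13.2)/2 = 13.45
Area = √(s(s−a)(s−b)(s−c)) = √(13.45·9.95·3.25·0.25) ≈ √108.735 ≈ 10.4276
abc = 3.5·10.2·13.2 = 471.24
R = abc/(4·Area) ≈ 471.24/(4·10.4276) = 471.24/41.7104 ≈ 11.2979

R = 11.3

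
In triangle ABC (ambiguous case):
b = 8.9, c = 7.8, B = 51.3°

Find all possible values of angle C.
b/sin(B) = c/sin(C)  ⇒  sin(C) = c·sin(B)/b = 7.8·sin(51.3°)/8.9
sin(51.3°) ≈ 0.78043
sin(C) ≈ 7.8·0.78043/8.9 ≈ 6.08736/8.9 ≈ 0.683973
Candidate 1: C₁ = arcsin(0.683973) ≈ 43.1549°  →  A = 180° − 51.3° − 43.1549° ≈ 85.5451° > 0, valid
Candidate 2: C₂ = 180° − C₁ ≈ 136.845°  →  A = 180° − 51.3° − 136.845° ≈ -8.1451° ≤ 0, not a valid triangle

C = 43.15° (one solution)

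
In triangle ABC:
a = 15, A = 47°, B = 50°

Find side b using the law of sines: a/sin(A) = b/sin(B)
a/sin(A) = b/sin(B)  ⇒  b = a·sin(B)/sin(A) = 15·sin(50°)/sin(47°)
sin(50°) ≈ 0.766044, sin(47°) ≈ 0.731354
b ≈ 15·0.766044/0.731354 ≈ 11.4907/0.731354 ≈ 15.7115

b = 15.71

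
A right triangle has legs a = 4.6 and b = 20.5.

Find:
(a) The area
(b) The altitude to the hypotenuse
(a) The legs are perpendicular, so Area = ½·a·b = ½·4.6·20.5 = ½·94.3 = 47.15
(b) Hypotenuse c = √(a² + b²) = √(21.16 + 420.25) = √441.41 ≈ 21.0098
    Area = ½·c·h_c  ⇒  h_c = 2·Area/c = 94.3/21.0098 ≈ 4.48839

Area = 47.15, h_c = 4.488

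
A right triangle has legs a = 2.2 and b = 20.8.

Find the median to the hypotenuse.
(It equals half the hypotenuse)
Hypotenuse c = √(a² + b²) = √(4.84 + 432.64) = √437.48 ≈ 20.916
Median to hypotenuse = c/2 ≈ 20.916/2 ≈ 10.458

Median = 10.46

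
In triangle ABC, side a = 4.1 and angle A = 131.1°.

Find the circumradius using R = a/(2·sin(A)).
R = a/(2·sin(A)) = 4.1/(2·sin(131.1°))
sin(131.1°) ≈ 0.753563
R ≈ 4.1/(2·0.753563) = 4.1/1.50713 ≈ 2.72041

R = 2.72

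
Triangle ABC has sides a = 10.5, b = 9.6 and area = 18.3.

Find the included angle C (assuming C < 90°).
Area = ½·a·b·sin(C)  ⇒  sin(C) = 2·Area/(a·b) = 2·18.3/(10.5·9.6) = 36.6/100.8 ≈ 0.363095
C = arcsin(0.363095) ≈ 21.2904° (taking the acute solution since C < 90°)

C = 21.29°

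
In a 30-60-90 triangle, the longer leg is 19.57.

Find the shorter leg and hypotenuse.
In a 30-60-90 triangle the sides are in ratio 1 : √3 : 2, so short leg = long leg/√3 and hypotenuse = 2·(short leg).
Short leg = 19.57/√3 ≈ 19.57/1.73205 ≈ 11.2987
Hypotenuse = 2·11.2987 ≈ 22.5975

Short leg = 11.3, Hypotenuse = 22.6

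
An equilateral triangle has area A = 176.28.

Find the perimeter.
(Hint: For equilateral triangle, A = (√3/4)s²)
A = (√3/4)s²  ⇒  s² = 4A/√3 = 4·176.28/√3 = 705.12/1.73205 ≈ 407.101
s ≈ √407.101 ≈ 20.1767
Perimeter = 3s ≈ 3·20.1767 ≈ 60.5302

Perimeter = 60.53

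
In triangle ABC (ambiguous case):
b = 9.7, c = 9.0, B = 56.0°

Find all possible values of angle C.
b/sin(B) = c/sin(C)  ⇒  sin(C) = c·sin(B)/b = 9.0·sin(56.0°)/9.7
sin(56.0°) ≈ 0.829038
sin(C) ≈ 9.0·0.829038/9.7 ≈ 7.46134/9.7 ≈ 0.76921
Candidate 1: C₁ = arcsin(0.76921) ≈ 50.283°  →  A = 180° − 56.0° − 50.283° ≈ 73.717° > 0, valid
Candidate 2: C₂ = 180° − C₁ ≈ 129.717°  →  A = 180° − 56.0° − 129.717° ≈ -5.717° ≤ 0, not a valid triangle

C = 50.28° (one solution)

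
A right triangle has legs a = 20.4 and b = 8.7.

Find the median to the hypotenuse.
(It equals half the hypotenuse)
Hypotenuse c = √(a² + b²) = √(416.16 + 75.69) = √491.85 ≈ 22.1777
Median to hypotenuse = c/2 ≈ 22.1777/2 ≈ 11.0888

Median = 11.09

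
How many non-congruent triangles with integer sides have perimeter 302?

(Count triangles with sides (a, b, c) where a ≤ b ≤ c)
Let a ≤ b ≤ c with a + b + c = 302. The only binding inequality is a + b > c, i.e. 302 − c > c, so c < 302/2; and c ≥ 302/3 since c is the largest side.
So 101 ≤ c ≤ 150. For each c, b runs from ⌈(302 − c)/2⌉ up to c (then a = 302 − b − c satisfies 1 ≤ a ≤ b automatically), giving c − ⌈(302 − c)/2⌉ + 1 choices.
Summing over c: 1 + 3 + 4 + 6 + … + 73 + 75  (50 terms, c = 101, …, 150) = 1900
Check (closed form: nearest integer to p²/48 for even p, (p+3)²/48 for odd p): 302²/48 = 91204/48 ≈ 1900.08 → 1900

1900 triangles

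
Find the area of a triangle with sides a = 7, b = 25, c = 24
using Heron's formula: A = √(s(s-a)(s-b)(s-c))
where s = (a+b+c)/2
s = (7 + 25 + 24)/2 = 56/2 = 28
s − a = 21, s − b = 3, s − c = 4
s(s−a)(s−b)(s−c) = 28·21·3·4 = 7056
Area = √7056 ≈ 84

s = 28.0, Area = 84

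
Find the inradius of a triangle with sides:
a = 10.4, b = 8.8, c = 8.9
r = Area/s where s is the semi-perimeter.
s = (10.4 + 8.8 + 8.9)/2 = 28.1/2 = 14.05
Area = √(s(s−a)(s−b)(s−c)) = √(14.05·3.65·5.25·5.15) ≈ √1386.55 ≈ 37.2364
r ≈ 37.2364/14.05 ≈ 2.65028

r = 2.65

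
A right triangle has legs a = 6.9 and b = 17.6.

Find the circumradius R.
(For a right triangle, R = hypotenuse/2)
Hypotenuse c = √(a² + b²) = √(47.61 + 309.76) = √357.37 ≈ 18.9042
R = c/2 ≈ 18.9042/2 ≈ 9.45212

R = 9.452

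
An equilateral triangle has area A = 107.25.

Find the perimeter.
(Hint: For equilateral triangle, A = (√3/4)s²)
A = (√3/4)s²  ⇒  s² = 4A/√3 = 4·107.25/√3 = 429/1.73205 ≈ 247.683
s ≈ √247.683 ≈ 15.738
Perimeter = 3s ≈ 3·15.738 ≈ 47.2139

Perimeter = 47.21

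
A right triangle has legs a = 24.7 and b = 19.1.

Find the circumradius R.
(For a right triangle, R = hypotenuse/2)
Hypotenuse c = √(a² + b²) = √(610.09 + 364.81) = √974.9 ≈ 31.2234
R = c/2 ≈ 31.2234/2 ≈ 15.6117

R = 15.61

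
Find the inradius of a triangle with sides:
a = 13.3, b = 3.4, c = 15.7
r = Area/s where s is the semi-perimeter.
s = (13.3 + 3.4 + 15.7)/2 = 32.4/2 = 16.2
Area = √(s(s−a)(s−b)(s−c)) = √(16.2·2.9·12.8·0.5) ≈ √300.672 ≈ 17.3399
r ≈ 17.3399/16.2 ≈ 1.07036

r = 1.07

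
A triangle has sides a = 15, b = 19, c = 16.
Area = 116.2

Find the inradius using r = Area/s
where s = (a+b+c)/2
s = (15 + 19 + 16)/2 = 50/2 = 25
r = Area/s = 116.2/25 ≈ 4.648

r = 4.648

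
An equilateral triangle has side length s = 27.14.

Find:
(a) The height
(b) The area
(a) The height splits the triangle into two 30-60-90 halves: h = s·√3/2 = 27.14·1.73205/2 ≈ 47.0079/2 ≈ 23.5039
(b) Area = (√3/4)·s² = (√3/4)·27.14² = (√3/4)·736.5796 ≈ 0.433013·736.5796 ≈ 318.948

Height = 23.5, Area = 318.9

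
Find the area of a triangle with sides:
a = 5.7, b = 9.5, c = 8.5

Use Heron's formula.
s = (5.7 + 9.5 + 8.5)/2 = 23.7/2 = 11.85
s − a = 6.15, s − b = 2.35, s − c = 3.35
s(s−a)(s−b)(s−c) = 11.85·6.15·2.35·3.35 ≈ 573.728
Area = √573.728 ≈ 23.9526

Area = 23.95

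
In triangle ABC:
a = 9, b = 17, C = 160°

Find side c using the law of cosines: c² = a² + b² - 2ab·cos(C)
c² = 9² + 17² − 2·9·17·cos(160°)
cos(160°) ≈ -0.939693
c² ≈ 81 + 289 − 306·(-0.939693) ≈ 370 + 287.546 ≈ 657.546
c ≈ √657.546 ≈ 25.6427

c = 25.64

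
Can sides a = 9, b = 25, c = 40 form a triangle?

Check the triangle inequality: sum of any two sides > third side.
a + b vs c: 9 + 25 = 34 ≤ 40  ✗
a + c vs b: 9 + 40 = 49 > 25  ✓
b + c vs a: 25 + 40 = 65 > 9  ✓

No: 9 + 25 = 34 is not > 40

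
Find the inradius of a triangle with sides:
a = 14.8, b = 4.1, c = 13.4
r = Area/s where s is the semi-perimeter.
s = (14.8 + 4.1 + 13.4)/2 = 32.3/2 = 16.15
Area = √(s(s−a)(s−b)(s−c)) = √(16.15·1.35·12.05·2.75) ≈ √722.48 ≈ 26.879
r ≈ 26.879/16.15 ≈ 1.66433

r = 1.664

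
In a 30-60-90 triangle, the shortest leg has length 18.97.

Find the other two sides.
In a 30-60-90 triangle the sides are in ratio 1 : √3 : 2 (short leg : long leg : hypotenuse).
Long leg = 18.97·√3 ≈ 18.97·1.73205 ≈ 32.857
Hypotenuse = 2·18.97 = 37.94

Long leg = 18.97√3 = 32.86, Hypotenuse = 37.94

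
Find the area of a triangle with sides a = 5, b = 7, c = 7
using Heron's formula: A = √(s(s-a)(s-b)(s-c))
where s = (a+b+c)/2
s = (5 + 7 + 7)/2 = 19/2 = 9.5
s − a = 4.5, s − b = 2.5, s − c = 2.5
s(s−a)(s−b)(s−c) = 9.5·4.5·2.5·2.5 = 267.1875
Area = √267.1875 ≈ 16.3459

s = 9.5, Area = 16.35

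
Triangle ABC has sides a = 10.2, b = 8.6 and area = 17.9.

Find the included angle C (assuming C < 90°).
Area = ½·a·b·sin(C)  ⇒  sin(C) = 2·Area/(a·b) = 2·17.9/(10.2·8.6) = 35.8/87.72 ≈ 0.408117
C = arcsin(0.408117) ≈ 24.0866° (taking the acute solution since C < 90°)

C = 24.09°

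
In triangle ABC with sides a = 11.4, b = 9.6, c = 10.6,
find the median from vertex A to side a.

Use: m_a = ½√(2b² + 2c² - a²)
m_a = ½√(2·9.6² + 2·10.6² − 11.4²) = ½√(2·92.16 + 2·112.36 − 129.96) = ½√(184.32 + 224.72 − 129.96) = ½√279.08
√279.08 ≈ 16.7057, so m_a ≈ 8.35284

m_a = 8.353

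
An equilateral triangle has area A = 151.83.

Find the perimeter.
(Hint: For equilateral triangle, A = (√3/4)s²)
A = (√3/4)s²  ⇒  s² = 4A/√3 = 4·151.83/√3 = 607.32/1.73205 ≈ 350.636
s ≈ √350.636 ≈ 18.7253
Perimeter = 3s ≈ 3·18.7253 ≈ 56.1759

Perimeter = 56.18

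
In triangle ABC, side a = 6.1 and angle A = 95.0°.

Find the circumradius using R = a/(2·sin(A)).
R = a/(2·sin(A)) = 6.1/(2·sin(95.0°))
sin(95.0°) ≈ 0.996195
R ≈ 6.1/(2·0.996195) = 6.1/1.99239 ≈ 3.06165

R = 3.062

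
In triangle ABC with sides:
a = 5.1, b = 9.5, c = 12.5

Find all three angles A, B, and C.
Law of cosines for each angle (a² = 26.01, b² = 90.25, c² = 156.25):
cos(A) = (b² + c² − a²)/(2bc) = (90.25 + 156.25 − 26.01)/(2·9.5·12.5) = 220.49/237.5 ≈ 0.928379  ⇒  A ≈ 21.8165°
cos(B) = (a² + c² − b²)/(2ac) = (26.01 + 156.25 − 90.25)/(2·5.1·12.5) = 92.01/127.5 ≈ 0.721647  ⇒  B ≈ 43.8094°
cos(C) = (a² + b² − c²)/(2ab) = (26.01 + 90.25 − 156.25)/(2·5.1·9.5) = -39.99/96.9 ≈ -0.412693  ⇒  C ≈ 114.374°
Check: A + B + C ≈ 180°

A = 21.82°, B = 43.81°, C = 114.4°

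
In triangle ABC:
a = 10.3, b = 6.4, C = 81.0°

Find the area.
Two sides and the included angle (SAS): A = ½·a·b·sin(C) = ½·10.3·6.4·sin(81.0°)
sin(81.0°) ≈ 0.987688
A ≈ ½·65.92·0.987688 = 32.96·0.987688 ≈ 32.5542

Area = 32.55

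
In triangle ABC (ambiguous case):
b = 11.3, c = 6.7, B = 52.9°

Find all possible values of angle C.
b/sin(B) = c/sin(C)  ⇒  sin(C) = c·sin(B)/b = 6.7·sin(52.9°)/11.3
sin(52.9°) ≈ 0.797584
sin(C) ≈ 6.7·0.797584/11.3 ≈ 5.34381/11.3 ≈ 0.472904
Candidate 1: C₁ = arcsin(0.472904) ≈ 28.223°  →  A = 180° − 52.9° − 28.223° ≈ 98.877° > 0, valid
Candidate 2: C₂ = 180° − C₁ ≈ 151.777°  →  A = 180° − 52.9° − 151.777° ≈ -24.677° ≤ 0, not a valid triangle

C = 28.22° (one solution)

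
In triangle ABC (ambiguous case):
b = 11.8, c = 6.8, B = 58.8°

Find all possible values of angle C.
b/sin(B) = c/sin(C)  ⇒  sin(C) = c·sin(B)/b = 6.8·sin(58.8°)/11.8
sin(58.8°) ≈ 0.855364
sin(C) ≈ 6.8·0.855364/11.8 ≈ 5.81648/11.8 ≈ 0.492922
Candidate 1: C₁ = arcsin(0.492922) ≈ 29.5328°  →  A = 180° − 58.8° − 29.5328° ≈ 91.6672° > 0, valid
Candidate 2: C₂ = 180° − C₁ ≈ 150.467°  →  A = 180° − 58.8° − 150.467° ≈ -29.2672° ≤ 0, not a valid triangle

C = 29.53° (one solution)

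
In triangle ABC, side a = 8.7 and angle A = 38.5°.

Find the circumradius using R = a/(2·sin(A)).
R = a/(2·sin(A)) = 8.7/(2·sin(38.5°))
sin(38.5°) ≈ 0.622515
R ≈ 8.7/(2·0.622515) = 8.7/1.24503 ≈ 6.98779

R = 6.988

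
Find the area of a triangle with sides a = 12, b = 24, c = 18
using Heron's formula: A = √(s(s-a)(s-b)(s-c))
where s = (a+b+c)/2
s = (12 + 24 + 18)/2 = 54/2 = 27
s − a = 15, s − b = 3, s − c = 9
s(s−a)(s−b)(s−c) = 27·15·3·9 = 10935
Area = √10935 ≈ 104.571

s = 27.0, Area = 104.6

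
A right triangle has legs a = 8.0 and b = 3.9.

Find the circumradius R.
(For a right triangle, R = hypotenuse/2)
Hypotenuse c = √(a² + b²) = √(64 + 15.21) = √79.21 ≈ 8.9
R = c/2 ≈ 8.9/2 ≈ 4.45

R = 4.45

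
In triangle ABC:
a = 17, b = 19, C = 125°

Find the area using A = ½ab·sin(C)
A = ½·a·b·sin(C) = ½·17·19·sin(125°)
sin(125°) ≈ 0.819152
A ≈ ½·323·0.819152 = 161.5·0.819152 ≈ 132.293

Area = 132.3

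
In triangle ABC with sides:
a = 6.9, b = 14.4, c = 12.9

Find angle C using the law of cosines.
c² = a² + b² − 2ab·cos(C)  ⇒  cos(C) = (a² + b² − c²)/(2ab)
cos(C) = (6.9² + 14.4² − 12.9²)/(2·6.9·14.4) = (47.61 + 207.36 − 166.41)/198.72 = 88.56/198.72 ≈ 0.445652
C = arccos(0.445652) ≈ 63.5349°

C = 63.53°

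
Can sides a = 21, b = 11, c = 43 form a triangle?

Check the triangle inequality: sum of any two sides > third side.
a + b vs c: 21 + 11 = 32 ≤ 43  ✗
a + c vs b: 21 + 43 = 64 > 11  ✓
b + c vs a: 11 + 43 = 54 > 21  ✓

No: 21 + 11 = 32 is not > 43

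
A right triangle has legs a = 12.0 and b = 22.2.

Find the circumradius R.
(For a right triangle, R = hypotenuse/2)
Hypotenuse c = √(a² + b²) = √(144 + 492.84) = √636.84 ≈ 25.2357
R = c/2 ≈ 25.2357/2 ≈ 12.6178

R = 12.62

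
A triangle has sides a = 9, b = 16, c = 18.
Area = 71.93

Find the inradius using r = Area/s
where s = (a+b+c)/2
s = (9 + 16 + 18)/2 = 43/2 = 21.5
r = Area/s = 71.93/21.5 ≈ 3.34558

r = 3.346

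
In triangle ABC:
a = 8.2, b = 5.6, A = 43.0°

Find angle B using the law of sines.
a/sin(A) = b/sin(B)  ⇒  sin(B) = b·sin(A)/a = 5.6·sin(43.0°)/8.2
sin(43.0°) ≈ 0.681998
sin(B) ≈ 5.6·0.681998/8.2 ≈ 3.81919/8.2 ≈ 0.465755
B = arcsin(0.465755) ≈ 27.7591°
(Since b ≤ a we need B ≤ A, so the obtuse alternative 180° − 27.7591° ≈ 152.241° is rejected.)

B = 27.76°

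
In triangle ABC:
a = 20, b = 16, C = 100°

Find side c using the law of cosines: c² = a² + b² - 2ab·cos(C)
c² = 20² + 16² − 2·20·16·cos(100°)
cos(100°) ≈ -0.173648
c² ≈ 400 + 256 − 640·(-0.173648) ≈ 656 + 111.135 ≈ 767.135
c ≈ √767.135 ≈ 27.6972

c = 27.7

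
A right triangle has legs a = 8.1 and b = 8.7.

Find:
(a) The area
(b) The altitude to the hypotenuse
(a) The legs are perpendicular, so Area = ½·a·b = ½·8.1·8.7 = ½·70.47 = 35.235
(b) Hypotenuse c = √(a² + b²) = √(65.61 + 75.69) = √141.3 ≈ 11.887
    Area = ½·c·h_c  ⇒  h_c = 2·Area/c = 70.47/11.887 ≈ 5.92834

Area = 35.235, h_c = 5.928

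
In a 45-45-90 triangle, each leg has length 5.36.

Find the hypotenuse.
In a 45-45-90 triangle the sides are in ratio 1 : 1 : √2, so hypotenuse = leg·√2.
Hypotenuse = 5.36·√2 ≈ 5.36·1.41421 ≈ 7.58018

Hypotenuse = 5.36√2 = 7.58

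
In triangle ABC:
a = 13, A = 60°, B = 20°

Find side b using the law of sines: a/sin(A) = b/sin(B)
a/sin(A) = b/sin(B)  ⇒  b = a·sin(B)/sin(A) = 13·sin(20°)/sin(60°)
sin(20°) ≈ 0.34202, sin(60°) ≈ 0.866025
b ≈ 13·0.34202/0.866025 ≈ 4.44626/0.866025 ≈ 5.1341

b = 5.134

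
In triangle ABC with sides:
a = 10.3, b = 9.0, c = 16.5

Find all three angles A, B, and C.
Law of cosines for each angle (a² = 106.09, b² = 81, c² = 272.25):
cos(A) = (b² + c² − a²)/(2bc) = (81 + 272.25 − 106.09)/(2·9.0·16.5) = 247.16/297 ≈ 0.832189  ⇒  A ≈ 33.6758°
cos(B) = (a² + c² − b²)/(2ac) = (106.09 + 272.25 − 81)/(2·10.3·16.5) = 297.34/339.9 ≈ 0.874787  ⇒  B ≈ 28.9803°
cos(C) = (a² + b² − c²)/(2ab) = (106.09 + 81 − 272.25)/(2·10.3·9.0) = -85.16/185.4 ≈ -0.459331  ⇒  C ≈ 117.344°
Check: A + B + C ≈ 180°

A = 33.68°, B = 28.98°, C = 117.3°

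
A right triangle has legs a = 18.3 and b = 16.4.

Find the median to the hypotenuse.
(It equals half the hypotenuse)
Hypotenuse c = √(a² + b²) = √(334.89 + 268.96) = √603.85 ≈ 24.5734
Median to hypotenuse = c/2 ≈ 24.5734/2 ≈ 12.2867

Median = 12.29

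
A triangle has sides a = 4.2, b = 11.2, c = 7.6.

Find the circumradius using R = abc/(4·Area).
First find the area with Heron's formula.
s = (4.2 + 11.2 + 7.6)/2 = 11.5
Area = √(s(s−a)(s−b)(s−c)) = √(11.5·7.3·0.3·3.9) ≈ √98.2215 ≈ 9.91068
abc = 4.2·11.2·7.6 = 357.504
R = abc/(4·Area) ≈ 357.504/(4·9.91068) = 357.504/39.6427 ≈ 9.01815

R = 9.018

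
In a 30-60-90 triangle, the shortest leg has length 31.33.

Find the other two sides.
In a 30-60-90 triangle the sides are in ratio 1 : √3 : 2 (short leg : long leg : hypotenuse).
Long leg = 31.33·√3 ≈ 31.33·1.73205 ≈ 54.2652
Hypotenuse = 2·31.33 = 62.66

Long leg = 31.33√3 = 54.27, Hypotenuse = 62.66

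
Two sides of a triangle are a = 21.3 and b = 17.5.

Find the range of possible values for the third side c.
Triangle inequality: |a − b| < c < a + b
|a − b| = |21.3 − 17.5| = 3.8
a + b = 21.3 + 17.5 = 38.8

3.8 < c < 38.8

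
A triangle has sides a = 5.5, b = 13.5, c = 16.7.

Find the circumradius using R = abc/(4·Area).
First find the area with Heron's formula.
s = (5.5 + 13.5 + 16.7)/2 = 17.85
Area = √(s(s−a)(s−b)(s−c)) = √(17.85·12.35·4.35·1.15) ≈ √1102.79 ≈ 33.2083
abc = 5.5·13.5·16.7 = 1239.975
R = abc/(4·Area) ≈ 1239.975/(4·33.2083) = 1239.975/132.833 ≈ 9.33484

R = 9.335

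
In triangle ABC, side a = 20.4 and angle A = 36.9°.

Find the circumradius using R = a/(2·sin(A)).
R = a/(2·sin(A)) = 20.4/(2·sin(36.9°))
sin(36.9°) ≈ 0.60042
R ≈ 20.4/(2·0.60042) = 20.4/1.20084 ≈ 16.9881

R = 16.99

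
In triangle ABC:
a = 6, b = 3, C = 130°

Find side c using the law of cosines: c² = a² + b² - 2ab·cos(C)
c² = 6² + 3² − 2·6·3·cos(130°)
cos(130°) ≈ -0.642788
c² ≈ 36 + 9 − 36·(-0.642788) ≈ 45 + 23.1404 ≈ 68.1404
c ≈ √68.1404 ≈ 8.25472

c = 8.255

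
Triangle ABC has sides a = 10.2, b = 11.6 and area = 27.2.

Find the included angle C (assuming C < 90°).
Area = ½·a·b·sin(C)  ⇒  sin(C) = 2·Area/(a·b) = 2·27.2/(10.2·11.6) = 54.4/118.32 ≈ 0.45977
C = arcsin(0.45977) ≈ 27.3723° (taking the acute solution since C < 90°)

C = 27.37°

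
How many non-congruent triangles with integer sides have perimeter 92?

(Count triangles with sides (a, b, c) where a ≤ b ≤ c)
Let a ≤ b ≤ c with a + b + c = 92. The only binding inequality is a + b > c, i.e. 92 − c > c, so c < 92/2; and c ≥ 92/3 since c is the largest side.
So 31 ≤ c ≤ 45. For each c, b runs from ⌈(92 − c)/2⌉ up to c (then a = 92 − b − c satisfies 1 ≤ a ≤ b automatically), giving c − ⌈(92 − c)/2⌉ + 1 choices.
Summing over c: 1 + 3 + 4 + 6 + … + 21 + 22  (15 terms, c = 31, …, 45) = 176
Check (closed form: nearest integer to p²/48 for even p, (p+3)²/48 for odd p): 92²/48 = 8464/48 ≈ 176.33 → 176

176 triangles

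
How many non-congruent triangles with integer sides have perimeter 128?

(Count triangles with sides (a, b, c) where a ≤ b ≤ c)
Let a ≤ b ≤ c with a + b + c = 128. The only binding inequality is a + b > c, i.e. 128 − c > c, so c < 128/2; and c ≥ 128/3 since c is the largest side.
So 43 ≤ c ≤ 63. For each c, b runs from ⌈(128 − c)/2⌉ up to c (then a = 128 − b − c satisfies 1 ≤ a ≤ b automatically), giving c − ⌈(128 − c)/2⌉ + 1 choices.
Summing over c: 1 + 3 + 4 + 6 + … + 30 + 31  (21 terms, c = 43, …, 63) = 341
Check (closed form: nearest integer to p²/48 for even p, (p+3)²/48 for odd p): 128²/48 = 16384/48 ≈ 341.33 → 341

341 triangles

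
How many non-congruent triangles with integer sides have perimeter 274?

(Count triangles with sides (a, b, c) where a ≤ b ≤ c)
Let a ≤ b ≤ c with a + b + c = 274. The only binding inequality is a + b > c, i.e. 274 − c > c, so c < 274/2; and c ≥ 274/3 since c is the largest side.
So 92 ≤ c ≤ 136. For each c, b runs from ⌈(274 − c)/2⌉ up to c (then a = 274 − b − c satisfies 1 ≤ a ≤ b automatically), giving c − ⌈(274 − c)/2⌉ + 1 choices.
Summing over c: 2 + 3 + 5 + 6 + … + 66 + 68  (45 terms, c = 92, …, 136) = 1564
Check (closed form: nearest integer to p²/48 for even p, (p+3)²/48 for odd p): 274²/48 = 75076/48 ≈ 1564.08 → 1564

1564 triangles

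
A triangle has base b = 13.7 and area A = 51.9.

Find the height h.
A = ½·b·h  ⇒  h = 2A/b = 2·51.9/13.7 = 103.8/13.7 ≈ 7.57664

h = 7.577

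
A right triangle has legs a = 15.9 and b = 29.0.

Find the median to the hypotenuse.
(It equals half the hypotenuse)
Hypotenuse c = √(a² + b²) = √(252.81 + 841) = √1093.81 ≈ 33.0728
Median to hypotenuse = c/2 ≈ 33.0728/2 ≈ 16.5364

Median = 16.54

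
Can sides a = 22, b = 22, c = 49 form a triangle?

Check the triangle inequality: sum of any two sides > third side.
a + b vs c: 22 + 22 = 44 ≤ 49  ✗
a + c vs b: 22 + 49 = 71 > 22  ✓
b + c vs a: 22 + 49 = 71 > 22  ✓

No: 22 + 22 = 44 is not > 49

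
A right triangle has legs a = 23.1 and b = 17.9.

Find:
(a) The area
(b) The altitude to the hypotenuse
(a) The legs are perpendicular, so Area = ½·a·b = ½·23.1·17.9 = ½·413.49 = 206.745
(b) Hypotenuse c = √(a² + b²) = √(533.61 + 320.41) = √854.02 ≈ 29.2236
    Area = ½·c·h_c  ⇒  h_c = 2·Area/c = 413.49/29.2236 ≈ 14.1492

Area = 206.745, h_c = 14.15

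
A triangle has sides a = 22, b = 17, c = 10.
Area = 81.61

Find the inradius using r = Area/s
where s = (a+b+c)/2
s = (22 + 17 + 10)/2 = 49/2 = 24.5
r = Area/s = 81.61/24.5 ≈ 3.33102

r = 3.331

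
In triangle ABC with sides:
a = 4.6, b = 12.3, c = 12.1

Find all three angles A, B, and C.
Law of cosines for each angle (a² = 21.16, b² = 151.29, c² = 146.41):
cos(A) = (b² + c² − a²)/(2bc) = (151.29 + 146.41 − 21.16)/(2·12.3·12.1) = 276.54/297.66 ≈ 0.929047  ⇒  A ≈ 21.7133°
cos(B) = (a² + c² − b²)/(2ac) = (21.16 + 146.41 − 151.29)/(2·4.6·12.1) = 16.28/111.32 ≈ 0.146245  ⇒  B ≈ 81.5906°
cos(C) = (a² + b² − c²)/(2ab) = (21.16 + 151.29 − 146.41)/(2·4.6·12.3) = 26.04/113.16 ≈ 0.230117  ⇒  C ≈ 76.6961°
Check: A + B + C ≈ 180°

A = 21.71°, B = 81.59°, C = 76.7°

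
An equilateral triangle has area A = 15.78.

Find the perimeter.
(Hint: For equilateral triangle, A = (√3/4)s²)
A = (√3/4)s²  ⇒  s² = 4A/√3 = 4·15.78/√3 = 63.12/1.73205 ≈ 36.4423
s ≈ √36.4423 ≈ 6.03675
Perimeter = 3s ≈ 3·6.03675 ≈ 18.1102

Perimeter = 18.11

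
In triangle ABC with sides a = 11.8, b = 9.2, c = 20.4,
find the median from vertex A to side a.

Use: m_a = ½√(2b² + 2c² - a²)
m_a = ½√(2·9.2² + 2·20.4² − 11.8²) = ½√(2·84.64 + 2·416.16 − 139.24) = ½√(169.28 + 832.32 − 139.24) = ½√862.36
√862.36 ≈ 29.366, so m_a ≈ 14.683

m_a = 14.68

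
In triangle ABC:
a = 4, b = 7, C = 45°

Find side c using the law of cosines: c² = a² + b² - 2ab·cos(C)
c² = 4² + 7² − 2·4·7·cos(45°)
cos(45°) ≈ 0.707107
c² ≈ 16 + 49 − 56·(0.707107) ≈ 65 − 39.598 ≈ 25.402
c ≈ √25.402 ≈ 5.04004

c = 5.04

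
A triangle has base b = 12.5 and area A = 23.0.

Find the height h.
A = ½·b·h  ⇒  h = 2A/b = 2·23.0/12.5 = 46/12.5 ≈ 3.68

h = 3.68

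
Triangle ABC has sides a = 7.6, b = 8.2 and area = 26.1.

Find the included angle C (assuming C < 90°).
Area = ½·a·b·sin(C)  ⇒  sin(C) = 2·Area/(a·b) = 2·26.1/(7.6·8.2) = 52.2/62.32 ≈ 0.837612
C = arcsin(0.837612) ≈ 56.8888° (taking the acute solution since C < 90°)

C = 56.89°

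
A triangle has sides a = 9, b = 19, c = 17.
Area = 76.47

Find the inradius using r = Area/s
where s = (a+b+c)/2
s = (9 + 19 + 17)/2 = 45/2 = 22.5
r = Area/s = 76.47/22.5 ≈ 3.39867

r = 3.399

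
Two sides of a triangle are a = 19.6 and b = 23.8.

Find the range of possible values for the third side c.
Triangle inequality: |a − b| < c < a + b
|a − b| = |19.6 − 23.8| = 4.2
a + b = 19.6 + 23.8 = 43.4

4.2 < c < 43.4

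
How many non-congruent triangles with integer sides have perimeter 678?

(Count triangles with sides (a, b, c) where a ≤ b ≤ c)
Let a ≤ b ≤ c with a + b + c = 678. The only binding inequality is a + b > c, i.e. 678 − c > c, so c < 678/2; and c ≥ 678/3 since c is the largest side.
So 226 ≤ c ≤ 338. For each c, b runs from ⌈(678 − c)/2⌉ up to c (then a = 678 − b − c satisfies 1 ≤ a ≤ b automatically), giving c − ⌈(678 − c)/2⌉ + 1 choices.
Summing over c: 1 + 2 + 4 + 5 + … + 167 + 169  (113 terms, c = 226, …, 338) = 9577
Check (closed form: nearest integer to p²/48 for even p, (p+3)²/48 for odd p): 678²/48 = 459684/48 ≈ 9576.75 → 9577

9577 triangles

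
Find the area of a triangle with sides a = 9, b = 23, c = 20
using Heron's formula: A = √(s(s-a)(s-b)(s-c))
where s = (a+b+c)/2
s = (9 + 23 + 20)/2 = 52/2 = 26
s − a = 17, s − b = 3, s − c = 6
s(s−a)(s−b)(s−c) = 26·17·3·6 = 7956
Area = √7956 ≈ 89.1964

s = 26.0, Area = 89.2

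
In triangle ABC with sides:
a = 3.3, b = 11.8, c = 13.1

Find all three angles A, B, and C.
Law of cosines for each angle (a² = 10.89, b² = 139.24, c² = 171.61):
cos(A) = (b² + c² − a²)/(2bc) = (139.24 + 171.61 − 10.89)/(2·11.8·13.1) = 299.96/309.16 ≈ 0.970242  ⇒  A ≈ 14.0127°
cos(B) = (a² + c² − b²)/(2ac) = (10.89 + 171.61 − 139.24)/(2·3.3·13.1) = 43.26/86.46 ≈ 0.500347  ⇒  B ≈ 59.977°
cos(C) = (a² + b² − c²)/(2ab) = (10.89 + 139.24 − 171.61)/(2·3.3·11.8) = -21.48/77.88 ≈ -0.275809  ⇒  C ≈ 106.01°
Check: A + B + C ≈ 180°

A = 14.01°, B = 59.98°, C = 106°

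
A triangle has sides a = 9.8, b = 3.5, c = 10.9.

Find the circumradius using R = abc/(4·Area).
First find the area with Heron's formula.
s = (9.8 + 3.5 + 10.9)/2 = 12.1
Area = √(s(s−a)(s−b)(s−c)) = √(12.1·2.3·8.6·1.2) ≈ √287.206 ≈ 16.9471
abc = 9.8·3.5·10.9 = 373.87
R = abc/(4·Area) ≈ 373.87/(4·16.9471) = 373.87/67.7886 ≈ 5.51524

R = 5.515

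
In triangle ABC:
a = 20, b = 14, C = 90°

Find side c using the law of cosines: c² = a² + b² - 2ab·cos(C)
c² = 20² + 14² − 2·20·14·cos(90°)
cos(90°) ≈ 0
c² ≈ 400 + 196 − 560·(0) ≈ 596 − 0 ≈ 596
c ≈ √596 ≈ 24.4131

c = 24.41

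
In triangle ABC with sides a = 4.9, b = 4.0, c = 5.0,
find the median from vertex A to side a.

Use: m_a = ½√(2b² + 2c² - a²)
m_a = ½√(2·4.0² + 2·5.0² − 4.9²) = ½√(2·16 + 2·25 − 24.01) = ½√(32 + 50 − 24.01) = ½√57.99
√57.99 ≈ 7.61512, so m_a ≈ 3.80756

m_a = 3.808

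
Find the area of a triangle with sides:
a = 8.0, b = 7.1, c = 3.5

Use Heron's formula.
s = (8.0 + 7.1 + 3.5)/2 = 18.6/2 = 9.3
s − a = 1.3, s − b = 2.2, s − c = 5.8
s(s−a)(s−b)(s−c) = 9.3·1.3·2.2·5.8 ≈ 154.268
Area = √154.268 ≈ 12.4205

Area = 12.42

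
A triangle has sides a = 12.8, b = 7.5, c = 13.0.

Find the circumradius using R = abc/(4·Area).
First find the area with Heron's formula.
s = (12.8 + 7.5 + 13.0)/2 = 16.65
Area = √(s(s−a)(s−b)(s−c)) = √(16.65·3.85·9.15·3.65) ≈ √2140.86 ≈ 46.2695
abc = 12.8·7.5·13.0 = 1248
R = abc/(4·Area) ≈ 1248/(4·46.2695) = 1248/185.078 ≈ 6.74311

R = 6.743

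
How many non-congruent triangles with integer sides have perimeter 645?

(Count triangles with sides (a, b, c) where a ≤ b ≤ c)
Let a ≤ b ≤ c with a + b + c = 645. The only binding inequality is a + b > c, i.e. 645 − c > c, so c < 645/2; and c ≥ 645/3 since c is the largest side.
So 215 ≤ c ≤ 322. For each c, b runs from ⌈(645 − c)/2⌉ up to c (then a = 645 − b − c satisfies 1 ≤ a ≤ b automatically), giving c − ⌈(645 − c)/2⌉ + 1 choices.
Summing over c: 1 + 2 + 4 + 5 + … + 160 + 161  (108 terms, c = 215, …, 322) = 8748
Check (closed form: nearest integer to p²/48 for even p, (p+3)²/48 for odd p): (645+3)²/48 = 648²/48 = 419904/48 ≈ 8748.00 → 8748

8748 triangles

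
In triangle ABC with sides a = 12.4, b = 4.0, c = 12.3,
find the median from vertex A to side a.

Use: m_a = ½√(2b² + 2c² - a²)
m_a = ½√(2·4.0² + 2·12.3² − 12.4²) = ½√(2·16 + 2·151.29 − 153.76) = ½√(32 + 302.58 − 153.76) = ½√180.82
√180.82 ≈ 13.4469, so m_a ≈ 6.72347

m_a = 6.723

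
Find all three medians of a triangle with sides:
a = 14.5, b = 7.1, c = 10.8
Median formula: m_a = ½√(2b² + 2c² − a²) (and cyclically). a² = 210.25, b² = 50.41, c² = 116.64.
m_a = ½√(2·50.41 + 2·116.64 − 210.25) = ½√123.85 ≈ ½·11.1288 ≈ 5.5644
m_b = ½√(2·210.25 + 2·116.64 − 50.41) = ½√603.37 ≈ ½·24.5636 ≈ 12.2818
m_c = ½√(2·210.25 + 2·50.41 − 116.64) = ½√404.68 ≈ ½·20.1167 ≈ 10.0583

m_a = 5.564, m_b = 12.28, m_c = 10.06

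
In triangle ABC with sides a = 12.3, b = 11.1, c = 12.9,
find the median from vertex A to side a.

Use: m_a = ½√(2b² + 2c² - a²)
m_a = ½√(2·11.1² + 2·12.9² − 12.3²) = ½√(2·123.21 + 2·166.41 − 151.29) = ½√(246.42 + 332.82 − 151.29) = ½√427.95
√427.95 ≈ 20.687, so m_a ≈ 10.3435

m_a = 10.34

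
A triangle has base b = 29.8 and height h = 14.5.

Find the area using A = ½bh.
A = ½·b·h = ½·29.8·14.5 = ½·432.1 = 216.05

Area = 216.05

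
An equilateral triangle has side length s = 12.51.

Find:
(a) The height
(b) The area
(a) The height splits the triangle into two 30-60-90 halves: h = s·√3/2 = 12.51·1.73205/2 ≈ 21.668/2 ≈ 10.834
(b) Area = (√3/4)·s² = (√3/4)·12.51² = (√3/4)·156.5001 ≈ 0.433013·156.5001 ≈ 67.7665

Height = 10.83, Area = 67.77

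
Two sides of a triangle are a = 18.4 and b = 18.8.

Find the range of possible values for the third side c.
Triangle inequality: |a − b| < c < a + b
|a − b| = |18.4 − 18.8| = 0.4
a + b = 18.4 + 18.8 = 37.2

0.4 < c < 37.2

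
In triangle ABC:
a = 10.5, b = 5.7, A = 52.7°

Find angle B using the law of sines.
a/sin(A) = b/sin(B)  ⇒  sin(B) = b·sin(A)/a = 5.7·sin(52.7°)/10.5
sin(52.7°) ≈ 0.795473
sin(B) ≈ 5.7·0.795473/10.5 ≈ 4.5342/10.5 ≈ 0.431828
B = arcsin(0.431828) ≈ 25.5837°
(Since b ≤ a we need B ≤ A, so the obtuse alternative 180° − 25.5837° ≈ 154.416° is rejected.)

B = 25.58°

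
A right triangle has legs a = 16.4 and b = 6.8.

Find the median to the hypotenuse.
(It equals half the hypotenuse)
Hypotenuse c = √(a² + b²) = √(268.96 + 46.24) = √315.2 ≈ 17.7539
Median to hypotenuse = c/2 ≈ 17.7539/2 ≈ 8.87694

Median = 8.877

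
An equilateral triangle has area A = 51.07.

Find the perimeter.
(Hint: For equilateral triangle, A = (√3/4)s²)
A = (√3/4)s²  ⇒  s² = 4A/√3 = 4·51.07/√3 = 204.28/1.73205 ≈ 117.941
s ≈ √117.941 ≈ 10.8601
Perimeter = 3s ≈ 3·10.8601 ≈ 32.5802

Perimeter = 32.58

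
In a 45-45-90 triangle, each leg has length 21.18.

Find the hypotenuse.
In a 45-45-90 triangle the sides are in ratio 1 : 1 : √2, so hypotenuse = leg·√2.
Hypotenuse = 21.18·√2 ≈ 21.18·1.41421 ≈ 29.953

Hypotenuse = 21.18√2 = 29.95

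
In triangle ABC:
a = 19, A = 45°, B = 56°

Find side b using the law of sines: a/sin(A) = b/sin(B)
a/sin(A) = b/sin(B)  ⇒  b = a·sin(B)/sin(A) = 19·sin(56°)/sin(45°)
sin(56°) ≈ 0.829038, sin(45°) ≈ 0.707107
b ≈ 19·0.829038/0.707107 ≈ 15.7517/0.707107 ≈ 22.2763

b = 22.28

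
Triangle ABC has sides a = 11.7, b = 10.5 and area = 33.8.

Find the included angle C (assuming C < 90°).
Area = ½·a·b·sin(C)  ⇒  sin(C) = 2·Area/(a·b) = 2·33.8/(11.7·10.5) = 67.6/122.85 ≈ 0.550265
C = arcsin(0.550265) ≈ 33.3852° (taking the acute solution since C < 90°)

C = 33.39°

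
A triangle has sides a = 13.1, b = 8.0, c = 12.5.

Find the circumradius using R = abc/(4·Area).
First find the area with Heron's formula.
s = (13.1 + 8.0 + 12.5)/2 = 16.8
Area = √(s(s−a)(s−b)(s−c)) = √(16.8·3.7·8.8·4.3) ≈ √2352.13 ≈ 48.4988
abc = 13.1·8.0·12.5 = 1310
R = abc/(4·Area) ≈ 1310/(4·48.4988) = 1310/193.995 ≈ 6.75274

R = 6.753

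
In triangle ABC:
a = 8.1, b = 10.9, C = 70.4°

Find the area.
Two sides and the included angle (SAS): A = ½·a·b·sin(C) = ½·8.1·10.9·sin(70.4°)
sin(70.4°) ≈ 0.942057
A ≈ ½·88.29·0.942057 = 44.145·0.942057 ≈ 41.5871

Area = 41.59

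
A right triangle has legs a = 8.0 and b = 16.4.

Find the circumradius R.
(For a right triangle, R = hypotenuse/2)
Hypotenuse c = √(a² + b²) = √(64 + 268.96) = √332.96 ≈ 18.2472
R = c/2 ≈ 18.2472/2 ≈ 9.1236

R = 9.124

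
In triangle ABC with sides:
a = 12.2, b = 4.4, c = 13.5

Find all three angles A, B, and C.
Law of cosines for each angle (a² = 148.84, b² = 19.36, c² = 182.25):
cos(A) = (b² + c² − a²)/(2bc) = (19.36 + 182.25 − 148.84)/(2·4.4·13.5) = 52.77/118.8 ≈ 0.444192  ⇒  A ≈ 63.6284°
cos(B) = (a² + c² − b²)/(2ac) = (148.84 + 182.25 − 19.36)/(2·12.2·13.5) = 311.73/329.4 ≈ 0.946357  ⇒  B ≈ 18.8519°
cos(C) = (a² + b² − c²)/(2ab) = (148.84 + 19.36 − 182.25)/(2·12.2·4.4) = -14.05/107.36 ≈ -0.130868  ⇒  C ≈ 97.5198°
Check: A + B + C ≈ 180°

A = 63.63°, B = 18.85°, C = 97.52°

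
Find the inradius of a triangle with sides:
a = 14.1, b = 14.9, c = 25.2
r = Area/s where s is the semi-perimeter.
s = (14.1 + 14.9 + 25.2)/2 = 54.2/2 = 27.1
Area = √(s(s−a)(s−b)(s−c)) = √(27.1·13·12.2·1.9) ≈ √8166.31 ≈ 90.3677
r ≈ 90.3677/27.1 ≈ 3.3346

r = 3.335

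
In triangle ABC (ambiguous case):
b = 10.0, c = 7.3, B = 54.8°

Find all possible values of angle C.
b/sin(B) = c/sin(C)  ⇒  sin(C) = c·sin(B)/b = 7.3·sin(54.8°)/10.0
sin(54.8°) ≈ 0.817145
sin(C) ≈ 7.3·0.817145/10.0 ≈ 5.96516/10.0 ≈ 0.596516
Candidate 1: C₁ = arcsin(0.596516) ≈ 36.6208°  →  A = 180° − 54.8° − 36.6208° ≈ 88.5792° > 0, valid
Candidate 2: C₂ = 180° − C₁ ≈ 143.379°  →  A = 180° − 54.8° − 143.379° ≈ -18.1792° ≤ 0, not a valid triangle

C = 36.62° (one solution)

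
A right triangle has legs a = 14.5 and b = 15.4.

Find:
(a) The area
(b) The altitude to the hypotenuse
(a) The legs are perpendicular, so Area = ½·a·b = ½·14.5·15.4 = ½·223.3 = 111.65
(b) Hypotenuse c = √(a² + b²) = √(210.25 + 237.16) = √447.41 ≈ 21.1521
    Area = ½·c·h_c  ⇒  h_c = 2·Area/c = 223.3/21.1521 ≈ 10.5569

Area = 111.65, h_c = 10.56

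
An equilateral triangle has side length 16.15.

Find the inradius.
r = Area/s with s the semi-perimeter.
Area = (√3/4)·16.15² = (√3/4)·260.8225 ≈ 0.433013·260.8225 ≈ 112.939
s = 3·16.15/2 = 24.225
r ≈ 112.939/24.225 ≈ 4.6621
(Equivalently r = side/(2√3) = 16.15/3.4641 ≈ 4.6621.)

r = 4.662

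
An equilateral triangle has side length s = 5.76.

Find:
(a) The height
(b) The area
(a) The height splits the triangle into two 30-60-90 halves: h = s·√3/2 = 5.76·1.73205/2 ≈ 9.97661/2 ≈ 4.98831
(b) Area = (√3/4)·s² = (√3/4)·5.76² = (√3/4)·33.1776 ≈ 0.433013·33.1776 ≈ 14.3663

Height = 4.988, Area = 14.37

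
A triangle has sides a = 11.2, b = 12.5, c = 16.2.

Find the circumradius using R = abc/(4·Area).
First find the area with Heron's formula.
s = (11.2 + 12.5 + 16.2)/2 = 19.95
Area = √(s(s−a)(s−b)(s−c)) = √(19.95·8.75·7.45·3.75) ≈ √4876.84 ≈ 69.8344
abc = 11.2·12.5·16.2 = 2268
R = abc/(4·Area) ≈ 2268/(4·69.8344) = 2268/279.337 ≈ 8.11921

R = 8.119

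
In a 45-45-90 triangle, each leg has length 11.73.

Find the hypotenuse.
In a 45-45-90 triangle the sides are in ratio 1 : 1 : √2, so hypotenuse = leg·√2.
Hypotenuse = 11.73·√2 ≈ 11.73·1.41421 ≈ 16.5887

Hypotenuse = 11.73√2 = 16.59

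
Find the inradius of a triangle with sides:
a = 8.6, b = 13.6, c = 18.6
r = Area/s where s is the semi-perimeter.
s = (8.6 + 13.6 + 18.6)/2 = 40.8/2 = 20.4
Area = √(s(s−a)(s−b)(s−c)) = √(20.4·11.8·6.8·1.8) ≈ √2946.41 ≈ 54.2809
r ≈ 54.2809/20.4 ≈ 2.66083

r = 2.661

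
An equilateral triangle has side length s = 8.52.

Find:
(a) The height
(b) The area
(a) The height splits the triangle into two 30-60-90 halves: h = s·√3/2 = 8.52·1.73205/2 ≈ 14.7571/2 ≈ 7.37854
(b) Area = (√3/4)·s² = (√3/4)·8.52² = (√3/4)·72.5904 ≈ 0.433013·72.5904 ≈ 31.4326

Height = 7.379, Area = 31.43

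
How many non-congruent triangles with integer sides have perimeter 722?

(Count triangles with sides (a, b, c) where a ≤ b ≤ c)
Let a ≤ b ≤ c with a + b + c = 722. The only binding inequality is a + b > c, i.e. 722 − c > c, so c < 722/2; and c ≥ 722/3 since c is the largest side.
So 241 ≤ c ≤ 360. For each c, b runs from ⌈(722 − c)/2⌉ up to c (then a = 722 − b − c satisfies 1 ≤ a ≤ b automatically), giving c − ⌈(722 − c)/2⌉ + 1 choices.
Summing over c: 1 + 3 + 4 + 6 + … + 178 + 180  (120 terms, c = 241, …, 360) = 10860
Check (closed form: nearest integer to p²/48 for even p, (p+3)²/48 for odd p): 722²/48 = 521284/48 ≈ 10860.08 → 10860

10860 triangles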